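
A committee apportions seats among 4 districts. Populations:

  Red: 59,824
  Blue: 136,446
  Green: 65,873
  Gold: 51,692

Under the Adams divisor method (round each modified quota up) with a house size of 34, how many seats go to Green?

Standard divisor 313835/34 ≈ 9230.441; standard quotas: Red 6.481, Blue 14.782, Green 7.136, Gold 5.600.
Rounding up gives 7, 15, 8, 6 = 36 seats, so the divisor must be adjusted.
With modified divisor 9900: modified quotas Red 6.043, Blue 13.782, Green 6.654, Gold 5.221.
Rounding up: Red 7, Blue 14, Green 7, Gold 6 (total 34).
Green receives 7.

7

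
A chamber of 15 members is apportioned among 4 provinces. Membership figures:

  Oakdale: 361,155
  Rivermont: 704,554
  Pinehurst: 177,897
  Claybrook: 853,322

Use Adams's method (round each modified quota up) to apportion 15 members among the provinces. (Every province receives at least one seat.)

Oakdale 3, Rivermont 5, Pinehurst 2, Claybrook 5

Standard divisor 2096928/15 ≈ 139795.2; standard quotas: Oakdale 2.583, Rivermont 5.040, Pinehurst 1.273, Claybrook 6.104.
Rounding up gives 3, 6, 2, 7 = 18 seats, so the divisor must be adjusted.
With modified divisor 173400: modified quotas Oakdale 2.083, Rivermont 4.063, Pinehurst 1.026, Claybrook 4.921.
Rounding up: Oakdale 3, Rivermont 5, Pinehurst 2, Claybrook 5 (total 15).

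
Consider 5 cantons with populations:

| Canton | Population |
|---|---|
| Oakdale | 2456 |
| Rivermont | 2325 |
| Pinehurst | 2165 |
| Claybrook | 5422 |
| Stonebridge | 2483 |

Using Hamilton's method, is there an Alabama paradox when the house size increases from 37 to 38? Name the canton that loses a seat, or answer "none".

none

At 37 seats: Oakdale 6, Rivermont 6, Pinehurst 5, Claybrook 14, Stonebridge 6.
At 38 seats: Oakdale 6, Rivermont 6, Pinehurst 6, Claybrook 14, Stonebridge 6.
No canton's allocation decreased.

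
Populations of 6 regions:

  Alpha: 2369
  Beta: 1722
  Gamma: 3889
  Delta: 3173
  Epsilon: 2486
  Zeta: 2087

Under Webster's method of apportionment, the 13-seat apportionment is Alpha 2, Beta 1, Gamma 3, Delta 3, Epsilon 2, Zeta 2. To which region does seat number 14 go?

Priority for the next seat is population ÷ (current seats + 0.5).
Priorities: Alpha 947.600, Beta 1148.000, Gamma 1111.143, Delta 906.571, Epsilon 994.400, Zeta 834.800.
Highest priority: Beta.

Beta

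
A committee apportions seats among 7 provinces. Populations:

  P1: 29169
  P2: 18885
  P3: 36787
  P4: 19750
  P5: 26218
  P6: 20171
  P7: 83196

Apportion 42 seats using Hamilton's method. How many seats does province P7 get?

The standard divisor is 234176/42 ≈ 5575.619.
Standard quotas: P1 5.2315, P2 3.3871, P3 6.5978, P4 3.5422, P5 4.7023, P6 3.6177, P7 14.9214.
Lower quotas: P1 5, P2 3, P3 6, P4 3, P5 4, P6 3, P7 14 (sum 38, leaving 4 seats).
Remainders in descending order: P7 0.9214, P5 0.7023, P6 0.6177, P3 0.5978, P4 0.5422, P2 0.3871, P1 0.2315.
The surplus seats go to P7, P5, P6, P3.
P7 receives 15.

15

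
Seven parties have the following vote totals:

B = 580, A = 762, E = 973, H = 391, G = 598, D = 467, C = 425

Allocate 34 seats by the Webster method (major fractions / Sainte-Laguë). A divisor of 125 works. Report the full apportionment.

B: 5, A: 6, E: 8, H: 3, G: 5, D: 4, C: 3

With modified divisor 125: modified quotas B 4.640, A 6.096, E 7.784, H 3.128, G 4.784, D 3.736, C 3.400.
Rounding to the nearest integer: B 5, A 6, E 8, H 3, G 5, D 4, C 3 (total 34).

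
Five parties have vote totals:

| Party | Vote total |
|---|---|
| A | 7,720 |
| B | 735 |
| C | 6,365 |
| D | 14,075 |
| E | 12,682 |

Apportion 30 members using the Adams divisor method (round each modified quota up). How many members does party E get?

9

Standard divisor 41577/30 ≈ 1385.9; standard quotas: A 5.570, B 0.530, C 4.593, D 10.156, E 9.151.
Rounding up gives 6, 1, 5, 11, 10 = 33 seats, so the divisor must be adjusted.
With modified divisor 1554: modified quotas A 4.968, B 0.473, C 4.096, D 9.057, E 8.161.
Rounding up: A 5, B 1, C 5, D 10, E 9 (total 30).
E receives 9.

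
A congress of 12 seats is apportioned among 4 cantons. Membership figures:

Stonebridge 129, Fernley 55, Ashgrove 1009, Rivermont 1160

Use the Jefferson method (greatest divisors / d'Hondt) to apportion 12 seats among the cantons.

Standard divisor 2353/12 ≈ 196.083; standard quotas: Stonebridge 0.658, Fernley 0.280, Ashgrove 5.146, Rivermont 5.916.
Rounding down gives 0, 0, 5, 5 = 10 seats, so the divisor must be adjusted.
With modified divisor 167: modified quotas Stonebridge 0.772, Fernley 0.329, Ashgrove 6.042, Rivermont 6.946.
Rounding down: Stonebridge 0, Fernley 0, Ashgrove 6, Rivermont 6 (total 12).

Stonebridge=0, Fernley=0, Ashgrove=6, Rivermont=6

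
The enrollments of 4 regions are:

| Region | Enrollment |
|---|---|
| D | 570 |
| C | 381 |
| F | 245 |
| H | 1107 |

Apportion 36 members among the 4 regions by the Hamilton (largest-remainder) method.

D 9; C 6; F 4; H 17

Total 2303; standard divisor 2303/36 ≈ 63.972.
Standard quotas: D 8.910, C 5.956, F 3.830, H 17.304.
Lower quotas: D 8, C 5, F 3, H 17 (sum 33, leaving 3 seats).
Remainders in descending order: C 0.956, D 0.910, F 0.830, H 0.304.
Largest remainders: C, D, F receive the extra seats.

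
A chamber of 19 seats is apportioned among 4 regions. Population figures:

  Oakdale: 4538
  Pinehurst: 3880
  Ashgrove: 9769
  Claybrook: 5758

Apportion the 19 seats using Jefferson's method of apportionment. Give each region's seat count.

Oakdale: 3; Pinehurst: 3; Ashgrove: 8; Claybrook: 5

Standard divisor 23945/19 ≈ 1260.263; standard quotas: Oakdale 3.601, Pinehurst 3.079, Ashgrove 7.752, Claybrook 4.569.
Rounding down gives 3, 3, 7, 4 = 17 seats, so the divisor must be adjusted.
With modified divisor 1143: modified quotas Oakdale 3.970, Pinehurst 3.395, Ashgrove 8.547, Claybrook 5.038.
Rounding down: Oakdale 3, Pinehurst 3, Ashgrove 8, Claybrook 5 (total 19).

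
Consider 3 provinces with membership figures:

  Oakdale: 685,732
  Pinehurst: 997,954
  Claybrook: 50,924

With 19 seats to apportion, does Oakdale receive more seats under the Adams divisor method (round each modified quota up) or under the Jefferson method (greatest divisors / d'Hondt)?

Adams: Oakdale 7, Pinehurst 11, Claybrook 1.
Jefferson: Oakdale 8, Pinehurst 11, Claybrook 0.
Oakdale gets 7 under Adams and 8 under Jefferson.

Jefferson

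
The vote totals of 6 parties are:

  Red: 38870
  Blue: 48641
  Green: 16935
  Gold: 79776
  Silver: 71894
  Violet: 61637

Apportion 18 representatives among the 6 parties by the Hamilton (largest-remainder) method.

Red 2, Blue 3, Green 1, Gold 5, Silver 4, Violet 3

Standard divisor: 317753 ÷ 18 ≈ 17652.944.
Standard quotas: Red 2.2019, Blue 2.7554, Green 0.9593, Gold 4.5191, Silver 4.0726, Violet 3.4916.
Lower quotas: Red 2, Blue 2, Green 0, Gold 4, Silver 4, Violet 3 (sum 15, leaving 3 seats).
Remainders in descending order: Green 0.9593, Blue 0.7554, Gold 0.5191, Violet 0.4916, Red 0.2019, Silver 0.0726.
The surplus seats go to Green, Blue, Gold.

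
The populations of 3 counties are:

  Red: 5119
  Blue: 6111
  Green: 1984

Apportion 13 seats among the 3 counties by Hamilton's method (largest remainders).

Standard divisor: 13214 ÷ 13 ≈ 1016.462.
Standard quotas: Red 5.0361, Blue 6.0120, Green 1.9519.
Lower quotas: Red 5, Blue 6, Green 1 (sum 12, leaving 1 seat).
Remainders in descending order: Green 0.9519, Red 0.0361, Blue 0.0120.
Largest remainder: Green receives the extra seat.

Red 5, Blue 6, Green 2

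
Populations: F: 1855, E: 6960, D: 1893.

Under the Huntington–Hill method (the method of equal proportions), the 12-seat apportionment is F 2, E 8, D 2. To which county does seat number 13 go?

E

Priority for the next seat is population ÷ (√(s·(s+1))).
Priorities: F 757.301, E 820.244, D 772.814.
Highest priority: E.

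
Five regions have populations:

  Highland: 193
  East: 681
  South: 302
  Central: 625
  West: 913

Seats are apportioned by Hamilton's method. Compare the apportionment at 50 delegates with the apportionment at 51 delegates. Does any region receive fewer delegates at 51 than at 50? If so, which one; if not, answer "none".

At 50 seats: Highland 4, East 12, South 6, Central 11, West 17.
At 51 seats: Highland 3, East 13, South 6, Central 12, West 17.
Highland drops from 4 to 3.

Highland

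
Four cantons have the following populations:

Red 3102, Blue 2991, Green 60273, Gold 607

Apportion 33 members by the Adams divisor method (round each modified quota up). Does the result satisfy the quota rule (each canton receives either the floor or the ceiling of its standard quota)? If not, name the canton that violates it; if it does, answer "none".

Green

Standard quotas: Red 1.528, Blue 1.474, Green 29.699, Gold 0.299.
Adams allocation: Red 2, Blue 2, Green 28, Gold 1.
Green has quota 29.699 (lower 29, upper 30) but receives 28 — outside the quota interval.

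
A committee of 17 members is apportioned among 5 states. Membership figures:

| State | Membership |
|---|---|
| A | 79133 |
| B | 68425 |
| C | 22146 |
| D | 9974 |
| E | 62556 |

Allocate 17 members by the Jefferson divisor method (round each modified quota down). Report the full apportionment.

Standard divisor 242234/17 ≈ 14249.059; standard quotas: A 5.554, B 4.802, C 1.554, D 0.700, E 4.390.
Rounding down gives 5, 4, 1, 0, 4 = 14 seats, so the divisor must be adjusted.
With modified divisor 12000: modified quotas A 6.594, B 5.702, C 1.845, D 0.831, E 5.213.
Rounding down: A 6, B 5, C 1, D 0, E 5 (total 17).

A 6, B 5, C 1, D 0, E 5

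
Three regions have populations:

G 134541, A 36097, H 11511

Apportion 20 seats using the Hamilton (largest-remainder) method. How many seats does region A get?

Total 182149; standard divisor 182149/20 ≈ 9107.45.
Standard quotas: G 14.7726, A 3.9635, H 1.2639.
Lower quotas: G 14, A 3, H 1 (sum 18, leaving 2 seats).
Remainders in descending order: A 0.9635, G 0.7726, H 0.2639.
The surplus seats go to A, G.
A receives 4.

4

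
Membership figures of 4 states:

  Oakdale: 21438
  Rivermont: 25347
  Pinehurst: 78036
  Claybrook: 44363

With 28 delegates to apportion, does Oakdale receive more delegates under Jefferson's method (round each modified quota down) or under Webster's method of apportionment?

Jefferson: Oakdale 3, Rivermont 4, Pinehurst 14, Claybrook 7.
Webster: Oakdale 4, Rivermont 4, Pinehurst 13, Claybrook 7.
Oakdale gets 3 under Jefferson and 4 under Webster.

Webster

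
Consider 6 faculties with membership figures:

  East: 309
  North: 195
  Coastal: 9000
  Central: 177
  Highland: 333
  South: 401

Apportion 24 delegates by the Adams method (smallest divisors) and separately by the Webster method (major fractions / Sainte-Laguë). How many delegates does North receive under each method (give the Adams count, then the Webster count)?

Adams: East 1, North 1, Coastal 19, Central 1, Highland 1, South 1.
Webster: East 1, North 0, Coastal 21, Central 0, Highland 1, South 1.
North gets 1 under Adams and 0 under Webster.

1 and 0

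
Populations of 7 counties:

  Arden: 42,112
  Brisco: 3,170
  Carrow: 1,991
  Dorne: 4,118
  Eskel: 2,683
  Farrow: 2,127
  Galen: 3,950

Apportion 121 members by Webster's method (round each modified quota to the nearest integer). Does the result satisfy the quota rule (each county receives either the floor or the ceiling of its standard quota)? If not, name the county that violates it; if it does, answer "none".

Standard quotas: Arden 84.713, Brisco 6.377, Carrow 4.005, Dorne 8.284, Eskel 5.397, Farrow 4.279, Galen 7.946.
Webster allocation: Arden 86, Brisco 6, Carrow 4, Dorne 8, Eskel 5, Farrow 4, Galen 8.
Arden has quota 84.713 (lower 84, upper 85) but receives 86 — outside the quota interval.

Arden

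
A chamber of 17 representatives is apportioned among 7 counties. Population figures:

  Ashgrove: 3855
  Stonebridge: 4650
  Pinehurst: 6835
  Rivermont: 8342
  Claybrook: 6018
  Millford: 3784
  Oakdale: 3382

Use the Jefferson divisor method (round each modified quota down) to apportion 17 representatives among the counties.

Standard divisor 36866/17 ≈ 2168.588; standard quotas: Ashgrove 1.778, Stonebridge 2.144, Pinehurst 3.152, Rivermont 3.847, Claybrook 2.775, Millford 1.745, Oakdale 1.560.
Rounding down gives 1, 2, 3, 3, 2, 1, 1 = 13 seats, so the divisor must be adjusted.
With modified divisor 1800: modified quotas Ashgrove 2.142, Stonebridge 2.583, Pinehurst 3.797, Rivermont 4.634, Claybrook 3.343, Millford 2.102, Oakdale 1.879.
Rounding down: Ashgrove 2, Stonebridge 2, Pinehurst 3, Rivermont 4, Claybrook 3, Millford 2, Oakdale 1 (total 17).

Ashgrove=2; Stonebridge=2; Pinehurst=3; Rivermont=4; Claybrook=3; Millford=2; Oakdale=1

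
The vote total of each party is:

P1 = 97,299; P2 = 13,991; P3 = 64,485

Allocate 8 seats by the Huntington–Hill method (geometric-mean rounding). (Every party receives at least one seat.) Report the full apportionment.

With divisor 24041: modified quotas P1 4.047, P2 0.582, P3 2.682.
Geometric-mean thresholds: P1 √(4·5)=4.472, P2 (min 1), P3 √(2·3)=2.449.
Each quota rounded against its threshold gives P1 4, P2 1, P3 3 (total 8).

P1=4; P2=1; P3=3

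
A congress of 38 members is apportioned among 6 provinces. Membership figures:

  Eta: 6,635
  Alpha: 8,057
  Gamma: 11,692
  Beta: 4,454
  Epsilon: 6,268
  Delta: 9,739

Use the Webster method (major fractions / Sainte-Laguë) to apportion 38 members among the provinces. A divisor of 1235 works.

Eta 5, Alpha 7, Gamma 9, Beta 4, Epsilon 5, Delta 8

With modified divisor 1235: modified quotas Eta 5.372, Alpha 6.524, Gamma 9.467, Beta 3.606, Epsilon 5.075, Delta 7.886.
Rounding to the nearest integer: Eta 5, Alpha 7, Gamma 9, Beta 4, Epsilon 5, Delta 8 (total 38).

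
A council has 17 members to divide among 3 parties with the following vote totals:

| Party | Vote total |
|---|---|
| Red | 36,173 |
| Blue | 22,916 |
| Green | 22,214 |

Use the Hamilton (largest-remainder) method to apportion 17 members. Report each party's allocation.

Total 81303; standard divisor 81303/17 ≈ 4782.529.
Standard quotas: Red 7.5636, Blue 4.7916, Green 4.6448.
Lower quotas: Red 7, Blue 4, Green 4 (sum 15, leaving 2 seats).
Remainders in descending order: Blue 0.7916, Green 0.6448, Red 0.5636.
Largest remainders: Blue, Green receive the extra seats.

Red 7, Blue 5, Green 5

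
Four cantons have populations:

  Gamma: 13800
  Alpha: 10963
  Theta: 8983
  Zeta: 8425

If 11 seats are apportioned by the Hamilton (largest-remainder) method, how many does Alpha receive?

Total 42171; standard divisor 42171/11 ≈ 3833.727.
Standard quotas: Gamma 3.5996, Alpha 2.8596, Theta 2.3432, Zeta 2.1976.
Lower quotas: Gamma 3, Alpha 2, Theta 2, Zeta 2 (sum 9, leaving 2 seats).
Remainders in descending order: Alpha 0.8596, Gamma 0.5996, Theta 0.3432, Zeta 0.1976.
Largest remainders: Alpha, Gamma receive the extra seats.
Alpha receives 3.

3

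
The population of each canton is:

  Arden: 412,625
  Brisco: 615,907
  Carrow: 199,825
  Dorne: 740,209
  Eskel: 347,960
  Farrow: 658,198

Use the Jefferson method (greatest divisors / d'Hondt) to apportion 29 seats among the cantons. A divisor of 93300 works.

Arden: 4, Brisco: 6, Carrow: 2, Dorne: 7, Eskel: 3, Farrow: 7

With modified divisor 93300: modified quotas Arden 4.423, Brisco 6.601, Carrow 2.142, Dorne 7.934, Eskel 3.729, Farrow 7.055.
Rounding down: Arden 4, Brisco 6, Carrow 2, Dorne 7, Eskel 3, Farrow 7 (total 29).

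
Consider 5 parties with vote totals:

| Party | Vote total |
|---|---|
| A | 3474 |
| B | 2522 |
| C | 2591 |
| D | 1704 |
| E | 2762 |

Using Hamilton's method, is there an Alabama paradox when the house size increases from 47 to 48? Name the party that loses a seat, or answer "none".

none

At 47 seats: A 13, B 9, C 9, D 6, E 10.
At 48 seats: A 13, B 9, C 10, D 6, E 10.
No party's allocation decreased.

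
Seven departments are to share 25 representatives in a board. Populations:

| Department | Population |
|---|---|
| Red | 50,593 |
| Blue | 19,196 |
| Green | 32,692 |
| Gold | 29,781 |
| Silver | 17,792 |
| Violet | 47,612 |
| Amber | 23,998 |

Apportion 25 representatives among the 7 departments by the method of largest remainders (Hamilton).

Red 6, Blue 2, Green 4, Gold 3, Silver 2, Violet 5, Amber 3

The standard divisor is 221664/25 ≈ 8866.56.
Standard quotas: Red 5.7060, Blue 2.1650, Green 3.6871, Gold 3.3588, Silver 2.0066, Violet 5.3698, Amber 2.7066.
Lower quotas: Red 5, Blue 2, Green 3, Gold 3, Silver 2, Violet 5, Amber 2 (sum 22, leaving 3 seats).
Remainders in descending order: Amber 0.7066, Red 0.7060, Green 0.6871, Violet 0.3698, Gold 0.3588, Blue 0.1650, Silver 0.0066.
Largest remainders: Amber, Red, Green receive the extra seats.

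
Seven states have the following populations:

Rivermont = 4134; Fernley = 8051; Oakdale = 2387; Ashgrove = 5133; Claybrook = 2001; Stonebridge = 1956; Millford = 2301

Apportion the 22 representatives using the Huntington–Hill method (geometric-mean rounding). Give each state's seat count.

Rivermont 3, Fernley 7, Oakdale 2, Ashgrove 4, Claybrook 2, Stonebridge 2, Millford 2

With divisor 1218: modified quotas Rivermont 3.394, Fernley 6.610, Oakdale 1.960, Ashgrove 4.214, Claybrook 1.643, Stonebridge 1.606, Millford 1.889.
Geometric-mean thresholds: Rivermont √(3·4)=3.464, Fernley √(6·7)=6.481, Oakdale √(1·2)=1.414, Ashgrove √(4·5)=4.472, Claybrook √(1·2)=1.414, Stonebridge √(1·2)=1.414, Millford √(1·2)=1.414.
Each quota rounded against its threshold gives Rivermont 3, Fernley 7, Oakdale 2, Ashgrove 4, Claybrook 2, Stonebridge 2, Millford 2 (total 22).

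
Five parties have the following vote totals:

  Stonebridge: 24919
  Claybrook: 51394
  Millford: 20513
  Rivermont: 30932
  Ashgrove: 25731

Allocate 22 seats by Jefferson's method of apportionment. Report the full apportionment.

Stonebridge: 3, Claybrook: 8, Millford: 3, Rivermont: 4, Ashgrove: 4

Standard divisor 153489/22 ≈ 6976.773; standard quotas: Stonebridge 3.572, Claybrook 7.366, Millford 2.940, Rivermont 4.434, Ashgrove 3.688.
Rounding down gives 3, 7, 2, 4, 3 = 19 seats, so the divisor must be adjusted.
With modified divisor 6300: modified quotas Stonebridge 3.955, Claybrook 8.158, Millford 3.256, Rivermont 4.910, Ashgrove 4.084.
Rounding down: Stonebridge 3, Claybrook 8, Millford 3, Rivermont 4, Ashgrove 4 (total 22).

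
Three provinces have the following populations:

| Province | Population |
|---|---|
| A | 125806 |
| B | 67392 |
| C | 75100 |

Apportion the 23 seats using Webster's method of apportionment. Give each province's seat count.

A: 11; B: 6; C: 6

Standard divisor 268298/23 ≈ 11665.13; standard quotas: A 10.785, B 5.777, C 6.438.
Rounding to the nearest integer gives A 11, B 6, C 6 — total 23, matching the house size, so no adjustment is needed.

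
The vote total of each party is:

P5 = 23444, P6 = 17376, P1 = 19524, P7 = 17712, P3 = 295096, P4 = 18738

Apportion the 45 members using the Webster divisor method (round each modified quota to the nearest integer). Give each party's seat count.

Standard divisor 391890/45 ≈ 8708.667; standard quotas: P5 2.692, P6 1.995, P1 2.242, P7 2.034, P3 33.885, P4 2.152.
Rounding to the nearest integer gives P5 3, P6 2, P1 2, P7 2, P3 34, P4 2 — total 45, matching the house size, so no adjustment is needed.

P5: 3; P6: 2; P1: 2; P7: 2; P3: 34; P4: 2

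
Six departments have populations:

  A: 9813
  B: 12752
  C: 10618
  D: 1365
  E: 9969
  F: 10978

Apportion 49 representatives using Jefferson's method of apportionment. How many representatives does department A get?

Standard divisor 55495/49 ≈ 1132.551; standard quotas: A 8.665, B 11.260, C 9.375, D 1.205, E 8.802, F 9.693.
Rounding down gives 8, 11, 9, 1, 8, 9 = 46 seats, so the divisor must be adjusted.
With modified divisor 1080: modified quotas A 9.086, B 11.807, C 9.831, D 1.264, E 9.231, F 10.165.
Rounding down: A 9, B 11, C 9, D 1, E 9, F 10 (total 49).
A receives 9.

9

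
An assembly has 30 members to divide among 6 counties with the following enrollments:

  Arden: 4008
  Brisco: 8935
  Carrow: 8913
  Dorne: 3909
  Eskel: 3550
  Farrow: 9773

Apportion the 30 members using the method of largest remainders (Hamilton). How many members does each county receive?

Arden: 3, Brisco: 7, Carrow: 7, Dorne: 3, Eskel: 3, Farrow: 7

The standard divisor is 39088/30 ≈ 1302.933.
Standard quotas: Arden 3.0761, Brisco 6.8576, Carrow 6.8407, Dorne 3.0002, Eskel 2.7246, Farrow 7.5008.
Lower quotas: Arden 3, Brisco 6, Carrow 6, Dorne 3, Eskel 2, Farrow 7 (sum 27, leaving 3 seats).
Remainders in descending order: Brisco 0.8576, Carrow 0.8407, Eskel 0.7246, Farrow 0.5008, Arden 0.0761, Dorne 0.0002.
Largest remainders: Brisco, Carrow, Eskel receive the extra seats.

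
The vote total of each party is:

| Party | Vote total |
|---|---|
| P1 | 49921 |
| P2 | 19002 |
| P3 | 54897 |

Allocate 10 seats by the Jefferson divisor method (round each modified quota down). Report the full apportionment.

P1 4, P2 1, P3 5

Standard divisor 123820/10 ≈ 12382; standard quotas: P1 4.032, P2 1.535, P3 4.434.
Rounding down gives 4, 1, 4 = 9 seats, so the divisor must be adjusted.
With modified divisor 10500: modified quotas P1 4.754, P2 1.810, P3 5.228.
Rounding down: P1 4, P2 1, P3 5 (total 10).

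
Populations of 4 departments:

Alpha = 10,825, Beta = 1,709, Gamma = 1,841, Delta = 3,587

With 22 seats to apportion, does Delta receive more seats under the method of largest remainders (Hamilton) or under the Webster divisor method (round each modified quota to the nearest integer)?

Hamilton

Hamilton: Alpha 13, Beta 2, Gamma 2, Delta 5.
Webster: Alpha 14, Beta 2, Gamma 2, Delta 4.
Delta gets 5 under Hamilton and 4 under Webster.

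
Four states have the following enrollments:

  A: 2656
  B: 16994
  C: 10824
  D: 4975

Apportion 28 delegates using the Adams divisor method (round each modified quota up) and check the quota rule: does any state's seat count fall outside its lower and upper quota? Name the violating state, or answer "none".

Standard quotas: A 2.098, B 13.423, C 8.550, D 3.930.
Adams allocation: A 2, B 13, C 9, D 4.
Every allocation lies between the lower and upper quota.

none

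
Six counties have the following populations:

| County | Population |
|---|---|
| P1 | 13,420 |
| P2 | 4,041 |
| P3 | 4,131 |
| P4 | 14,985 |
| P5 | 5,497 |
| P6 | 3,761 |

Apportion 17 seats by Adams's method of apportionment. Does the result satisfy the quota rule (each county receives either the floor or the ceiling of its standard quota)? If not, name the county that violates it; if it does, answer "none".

Standard quotas: P1 4.977, P2 1.499, P3 1.532, P4 5.558, P5 2.039, P6 1.395.
Adams allocation: P1 4, P2 2, P3 2, P4 5, P5 2, P6 2.
Every allocation lies between the lower and upper quota.

none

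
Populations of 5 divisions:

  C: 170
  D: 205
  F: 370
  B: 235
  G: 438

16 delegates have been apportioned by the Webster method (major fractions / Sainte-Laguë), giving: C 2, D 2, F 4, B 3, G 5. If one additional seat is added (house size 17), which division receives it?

F

Priority for the next seat is population ÷ (current seats + 0.5).
Priorities: C 68.000, D 82.000, F 82.222, B 67.143, G 79.636.
Highest priority: F.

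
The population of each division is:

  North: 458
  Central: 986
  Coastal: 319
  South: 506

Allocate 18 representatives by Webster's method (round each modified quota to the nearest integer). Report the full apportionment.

North=4; Central=8; Coastal=2; South=4

Standard divisor 2269/18 ≈ 126.056; standard quotas: North 3.633, Central 7.822, Coastal 2.531, South 4.014.
Rounding to the nearest integer gives 4, 8, 3, 4 = 19 seats, so the divisor must be adjusted.
With modified divisor 130: modified quotas North 3.523, Central 7.585, Coastal 2.454, South 3.892.
Rounding to the nearest integer: North 4, Central 8, Coastal 2, South 4 (total 18).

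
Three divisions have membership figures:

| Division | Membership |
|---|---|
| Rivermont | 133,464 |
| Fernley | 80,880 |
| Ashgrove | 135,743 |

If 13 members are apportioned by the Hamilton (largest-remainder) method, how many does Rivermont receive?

5

Standard divisor: 350087 ÷ 13 ≈ 26929.769.
Standard quotas: Rivermont 4.9560, Fernley 3.0034, Ashgrove 5.0406.
Lower quotas: Rivermont 4, Fernley 3, Ashgrove 5 (sum 12, leaving 1 seat).
Remainders in descending order: Rivermont 0.9560, Ashgrove 0.0406, Fernley 0.0034.
The surplus seat goes to Rivermont.
Rivermont receives 5.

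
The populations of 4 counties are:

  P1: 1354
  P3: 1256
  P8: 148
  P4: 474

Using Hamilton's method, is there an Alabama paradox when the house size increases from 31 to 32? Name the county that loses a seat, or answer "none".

At 31 seats: P1 13, P3 12, P8 1, P4 5.
At 32 seats: P1 13, P3 12, P8 2, P4 5.
No county's allocation decreased.

none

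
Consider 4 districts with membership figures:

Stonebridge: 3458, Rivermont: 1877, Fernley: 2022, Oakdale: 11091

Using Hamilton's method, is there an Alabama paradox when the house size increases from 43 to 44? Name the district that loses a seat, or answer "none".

none

At 43 seats: Stonebridge 8, Rivermont 4, Fernley 5, Oakdale 26.
At 44 seats: Stonebridge 8, Rivermont 5, Fernley 5, Oakdale 26.
No district's allocation decreased.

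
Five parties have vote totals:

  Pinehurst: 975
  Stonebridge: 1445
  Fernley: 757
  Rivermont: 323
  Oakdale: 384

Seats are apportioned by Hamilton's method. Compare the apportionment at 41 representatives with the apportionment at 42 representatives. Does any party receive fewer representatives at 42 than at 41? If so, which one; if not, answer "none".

At 41 seats: Pinehurst 10, Stonebridge 15, Fernley 8, Rivermont 4, Oakdale 4.
At 42 seats: Pinehurst 11, Stonebridge 16, Fernley 8, Rivermont 3, Oakdale 4.
Rivermont drops from 4 to 3.

Rivermont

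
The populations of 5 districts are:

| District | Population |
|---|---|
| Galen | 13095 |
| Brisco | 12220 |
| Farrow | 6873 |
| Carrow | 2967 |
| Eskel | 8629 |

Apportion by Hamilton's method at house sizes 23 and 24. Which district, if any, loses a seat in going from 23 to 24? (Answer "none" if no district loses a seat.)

At 23 seats: Galen 7, Brisco 6, Farrow 4, Carrow 2, Eskel 4.
At 24 seats: Galen 7, Brisco 7, Farrow 4, Carrow 1, Eskel 5.
Carrow drops from 2 to 1.

Carrow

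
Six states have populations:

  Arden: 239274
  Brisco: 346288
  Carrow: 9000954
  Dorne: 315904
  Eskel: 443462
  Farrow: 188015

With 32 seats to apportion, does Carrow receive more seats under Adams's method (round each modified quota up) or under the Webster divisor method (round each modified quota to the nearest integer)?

Webster

Adams: Arden 1, Brisco 1, Carrow 26, Dorne 1, Eskel 2, Farrow 1.
Webster: Arden 1, Brisco 1, Carrow 27, Dorne 1, Eskel 1, Farrow 1.
Carrow gets 26 under Adams and 27 under Webster.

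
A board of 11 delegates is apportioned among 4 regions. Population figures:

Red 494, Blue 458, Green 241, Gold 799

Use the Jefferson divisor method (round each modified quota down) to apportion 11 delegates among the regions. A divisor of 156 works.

With modified divisor 156: modified quotas Red 3.167, Blue 2.936, Green 1.545, Gold 5.122.
Rounding down: Red 3, Blue 2, Green 1, Gold 5 (total 11).

Red 3, Blue 2, Green 1, Gold 5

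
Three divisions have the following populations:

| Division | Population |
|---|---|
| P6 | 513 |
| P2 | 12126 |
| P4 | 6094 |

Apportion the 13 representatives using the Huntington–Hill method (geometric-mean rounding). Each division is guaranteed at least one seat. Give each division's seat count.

With divisor 1525: modified quotas P6 0.336, P2 7.951, P4 3.996.
Geometric-mean thresholds: P6 (min 1), P2 √(7·8)=7.483, P4 √(3·4)=3.464.
Each quota rounded against its threshold gives P6 1, P2 8, P4 4 (total 13).

P6 1, P2 8, P4 4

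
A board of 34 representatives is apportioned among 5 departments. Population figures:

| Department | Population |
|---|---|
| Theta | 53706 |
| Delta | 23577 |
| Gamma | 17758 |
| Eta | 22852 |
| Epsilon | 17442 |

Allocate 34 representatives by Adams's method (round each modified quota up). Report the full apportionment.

Theta=13, Delta=6, Gamma=5, Eta=6, Epsilon=4

Standard divisor 135335/34 ≈ 3980.441; standard quotas: Theta 13.492, Delta 5.923, Gamma 4.461, Eta 5.741, Epsilon 4.382.
Rounding up gives 14, 6, 5, 6, 5 = 36 seats, so the divisor must be adjusted.
With modified divisor 4400: modified quotas Theta 12.206, Delta 5.358, Gamma 4.036, Eta 5.194, Epsilon 3.964.
Rounding up: Theta 13, Delta 6, Gamma 5, Eta 6, Epsilon 4 (total 34).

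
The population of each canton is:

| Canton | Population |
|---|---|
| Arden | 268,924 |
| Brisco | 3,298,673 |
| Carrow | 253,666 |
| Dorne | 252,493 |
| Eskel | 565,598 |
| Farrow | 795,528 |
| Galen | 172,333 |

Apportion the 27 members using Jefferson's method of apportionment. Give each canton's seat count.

Arden=1; Brisco=17; Carrow=1; Dorne=1; Eskel=3; Farrow=4; Galen=0

Standard divisor 5607215/27 ≈ 207674.63; standard quotas: Arden 1.295, Brisco 15.884, Carrow 1.221, Dorne 1.216, Eskel 2.723, Farrow 3.831, Galen 0.830.
Rounding down gives 1, 15, 1, 1, 2, 3, 0 = 23 seats, so the divisor must be adjusted.
With modified divisor 185900: modified quotas Arden 1.447, Brisco 17.744, Carrow 1.365, Dorne 1.358, Eskel 3.042, Farrow 4.279, Galen 0.927.
Rounding down: Arden 1, Brisco 17, Carrow 1, Dorne 1, Eskel 3, Farrow 4, Galen 0 (total 27).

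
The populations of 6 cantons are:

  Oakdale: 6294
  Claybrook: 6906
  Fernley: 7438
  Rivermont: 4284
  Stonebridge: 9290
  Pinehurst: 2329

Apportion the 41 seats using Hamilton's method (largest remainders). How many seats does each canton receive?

Standard divisor: 36541 ÷ 41 ≈ 891.244.
Standard quotas: Oakdale 7.0620, Claybrook 7.7487, Fernley 8.3456, Rivermont 4.8068, Stonebridge 10.4236, Pinehurst 2.6132.
Lower quotas: Oakdale 7, Claybrook 7, Fernley 8, Rivermont 4, Stonebridge 10, Pinehurst 2 (sum 38, leaving 3 seats).
Remainders in descending order: Rivermont 0.8068, Claybrook 0.7487, Pinehurst 0.6132, Stonebridge 0.4236, Fernley 0.3456, Oakdale 0.0620.
The surplus seats go to Rivermont, Claybrook, Pinehurst.

Oakdale=7, Claybrook=8, Fernley=8, Rivermont=5, Stonebridge=10, Pinehurst=3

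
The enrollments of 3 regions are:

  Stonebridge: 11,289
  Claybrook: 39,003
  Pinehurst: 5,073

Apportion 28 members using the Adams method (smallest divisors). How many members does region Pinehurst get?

3

Standard divisor 55365/28 ≈ 1977.321; standard quotas: Stonebridge 5.709, Claybrook 19.725, Pinehurst 2.566.
Rounding up gives 6, 20, 3 = 29 seats, so the divisor must be adjusted.
With modified divisor 2100: modified quotas Stonebridge 5.376, Claybrook 18.573, Pinehurst 2.416.
Rounding up: Stonebridge 6, Claybrook 19, Pinehurst 3 (total 28).
Pinehurst receives 3.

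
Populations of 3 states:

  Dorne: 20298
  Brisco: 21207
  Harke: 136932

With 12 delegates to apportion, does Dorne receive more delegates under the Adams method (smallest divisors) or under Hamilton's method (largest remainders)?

Adams

Adams: Dorne 2, Brisco 2, Harke 8.
Hamilton: Dorne 1, Brisco 2, Harke 9.
Dorne gets 2 under Adams and 1 under Hamilton.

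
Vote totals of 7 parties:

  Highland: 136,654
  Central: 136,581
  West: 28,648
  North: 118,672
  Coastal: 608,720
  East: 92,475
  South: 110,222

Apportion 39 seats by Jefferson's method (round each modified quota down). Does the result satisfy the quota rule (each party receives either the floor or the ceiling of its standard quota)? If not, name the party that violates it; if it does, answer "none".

Standard quotas: Highland 4.326, Central 4.324, West 0.907, North 3.757, Coastal 19.270, East 2.927, South 3.489.
Jefferson allocation: Highland 4, Central 4, West 0, North 4, Coastal 21, East 3, South 3.
Coastal has quota 19.270 (lower 19, upper 20) but receives 21 — outside the quota interval.

Coastal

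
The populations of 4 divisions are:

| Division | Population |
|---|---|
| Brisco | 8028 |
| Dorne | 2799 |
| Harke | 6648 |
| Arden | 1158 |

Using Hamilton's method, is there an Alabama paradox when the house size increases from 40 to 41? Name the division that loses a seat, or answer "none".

Arden

At 40 seats: Brisco 17, Dorne 6, Harke 14, Arden 3.
At 41 seats: Brisco 18, Dorne 6, Harke 15, Arden 2.
Arden drops from 3 to 2.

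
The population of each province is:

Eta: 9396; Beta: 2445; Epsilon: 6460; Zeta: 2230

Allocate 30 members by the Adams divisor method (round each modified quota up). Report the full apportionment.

Standard divisor 20531/30 ≈ 684.367; standard quotas: Eta 13.729, Beta 3.573, Epsilon 9.439, Zeta 3.258.
Rounding up gives 14, 4, 10, 4 = 32 seats, so the divisor must be adjusted.
With modified divisor 730: modified quotas Eta 12.871, Beta 3.349, Epsilon 8.849, Zeta 3.055.
Rounding up: Eta 13, Beta 4, Epsilon 9, Zeta 4 (total 30).

Eta: 13, Beta: 4, Epsilon: 9, Zeta: 4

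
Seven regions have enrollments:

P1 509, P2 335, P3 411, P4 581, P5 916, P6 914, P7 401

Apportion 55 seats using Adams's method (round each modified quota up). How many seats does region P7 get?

Standard divisor 4067/55 ≈ 73.945; standard quotas: P1 6.883, P2 4.530, P3 5.558, P4 7.857, P5 12.388, P6 12.360, P7 5.423.
Rounding up gives 7, 5, 6, 8, 13, 13, 6 = 58 seats, so the divisor must be adjusted.
With modified divisor 81: modified quotas P1 6.284, P2 4.136, P3 5.074, P4 7.173, P5 11.309, P6 11.284, P7 4.951.
Rounding up: P1 7, P2 5, P3 6, P4 8, P5 12, P6 12, P7 5 (total 55).
P7 receives 5.

5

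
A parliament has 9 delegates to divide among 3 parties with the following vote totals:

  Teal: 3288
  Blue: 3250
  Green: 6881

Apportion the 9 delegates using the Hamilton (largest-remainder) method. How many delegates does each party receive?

The standard divisor is 13419/9 = 1491.
Standard quotas: Teal 2.2052, Blue 2.1797, Green 4.6150.
Lower quotas: Teal 2, Blue 2, Green 4 (sum 8, leaving 1 seat).
Remainders in descending order: Green 0.6150, Teal 0.2052, Blue 0.1797.
Largest remainder: Green receives the extra seat.

Teal 2, Blue 2, Green 5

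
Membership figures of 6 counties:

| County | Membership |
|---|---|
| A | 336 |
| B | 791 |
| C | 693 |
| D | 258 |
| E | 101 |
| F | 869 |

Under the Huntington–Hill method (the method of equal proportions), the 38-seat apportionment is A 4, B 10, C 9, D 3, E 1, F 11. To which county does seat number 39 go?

F

Priority for the next seat is population ÷ (√(s·(s+1))).
Priorities: A 75.132, B 75.419, C 73.049, D 74.478, E 71.418, F 75.637.
Highest priority: F.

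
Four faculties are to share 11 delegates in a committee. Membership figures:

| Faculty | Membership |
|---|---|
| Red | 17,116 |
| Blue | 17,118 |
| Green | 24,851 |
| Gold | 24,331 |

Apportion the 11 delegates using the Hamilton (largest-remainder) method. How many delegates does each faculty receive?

Red: 2, Blue: 2, Green: 4, Gold: 3

The standard divisor is 83416/11 ≈ 7583.273.
Standard quotas: Red 2.2571, Blue 2.2573, Green 3.2771, Gold 3.2085.
Lower quotas: Red 2, Blue 2, Green 3, Gold 3 (sum 10, leaving 1 seat).
Remainders in descending order: Green 0.2771, Blue 0.2573, Red 0.2571, Gold 0.2085.
Largest remainder: Green receives the extra seat.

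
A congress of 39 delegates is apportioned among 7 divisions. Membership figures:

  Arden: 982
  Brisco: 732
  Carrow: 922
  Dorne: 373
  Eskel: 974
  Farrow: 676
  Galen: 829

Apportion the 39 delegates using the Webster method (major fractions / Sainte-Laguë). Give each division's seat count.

Standard divisor 5488/39 ≈ 140.718; standard quotas: Arden 6.978, Brisco 5.202, Carrow 6.552, Dorne 2.651, Eskel 6.922, Farrow 4.804, Galen 5.891.
Rounding to the nearest integer gives 7, 5, 7, 3, 7, 5, 6 = 40 seats, so the divisor must be adjusted.
With modified divisor 146: modified quotas Arden 6.726, Brisco 5.014, Carrow 6.315, Dorne 2.555, Eskel 6.671, Farrow 4.630, Galen 5.678.
Rounding to the nearest integer: Arden 7, Brisco 5, Carrow 6, Dorne 3, Eskel 7, Farrow 5, Galen 6 (total 39).

Arden 7; Brisco 5; Carrow 6; Dorne 3; Eskel 7; Farrow 5; Galen 6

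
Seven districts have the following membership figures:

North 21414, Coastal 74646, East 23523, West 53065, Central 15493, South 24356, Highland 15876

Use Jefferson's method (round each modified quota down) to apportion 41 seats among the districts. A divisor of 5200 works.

North 4, Coastal 14, East 4, West 10, Central 2, South 4, Highland 3

With modified divisor 5200: modified quotas North 4.118, Coastal 14.355, East 4.524, West 10.205, Central 2.979, South 4.684, Highland 3.053.
Rounding down: North 4, Coastal 14, East 4, West 10, Central 2, South 4, Highland 3 (total 41).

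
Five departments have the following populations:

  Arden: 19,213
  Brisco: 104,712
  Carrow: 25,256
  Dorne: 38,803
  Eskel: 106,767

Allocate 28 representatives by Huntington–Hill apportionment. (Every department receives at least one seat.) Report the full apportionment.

Arden 2; Brisco 10; Carrow 2; Dorne 4; Eskel 10

With divisor 10674: modified quotas Arden 1.800, Brisco 9.810, Carrow 2.366, Dorne 3.635, Eskel 10.003.
Geometric-mean thresholds: Arden √(1·2)=1.414, Brisco √(9·10)=9.487, Carrow √(2·3)=2.449, Dorne √(3·4)=3.464, Eskel √(10·11)=10.488.
Each quota rounded against its threshold gives Arden 2, Brisco 10, Carrow 2, Dorne 4, Eskel 10 (total 28).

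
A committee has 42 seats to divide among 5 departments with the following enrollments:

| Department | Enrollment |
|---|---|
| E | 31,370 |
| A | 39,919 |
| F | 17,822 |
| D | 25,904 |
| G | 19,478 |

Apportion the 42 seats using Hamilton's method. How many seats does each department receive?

E=10, A=12, F=6, D=8, G=6

The standard divisor is 134493/42 ≈ 3202.214.
Standard quotas: E 9.7963, A 12.4661, F 5.5655, D 8.0894, G 6.0827.
Lower quotas: E 9, A 12, F 5, D 8, G 6 (sum 40, leaving 2 seats).
Remainders in descending order: E 0.7963, F 0.5655, A 0.4661, D 0.0894, G 0.0827.
The surplus seats go to E, F.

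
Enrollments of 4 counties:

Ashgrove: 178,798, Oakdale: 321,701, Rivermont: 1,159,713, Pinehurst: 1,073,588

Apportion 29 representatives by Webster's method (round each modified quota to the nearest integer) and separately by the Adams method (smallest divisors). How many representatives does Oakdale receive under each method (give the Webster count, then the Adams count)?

3 and 4

Webster: Ashgrove 2, Oakdale 3, Rivermont 12, Pinehurst 12.
Adams: Ashgrove 2, Oakdale 4, Rivermont 12, Pinehurst 11.
Oakdale gets 3 under Webster and 4 under Adams.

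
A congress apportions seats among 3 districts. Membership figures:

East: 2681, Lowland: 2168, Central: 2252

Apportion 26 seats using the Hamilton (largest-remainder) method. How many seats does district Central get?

8

The standard divisor is 7101/26 ≈ 273.115.
Standard quotas: East 9.816, Lowland 7.938, Central 8.246.
Lower quotas: East 9, Lowland 7, Central 8 (sum 24, leaving 2 seats).
Remainders in descending order: Lowland 0.938, East 0.816, Central 0.246.
Largest remainders: Lowland, East receive the extra seats.
Central receives 8.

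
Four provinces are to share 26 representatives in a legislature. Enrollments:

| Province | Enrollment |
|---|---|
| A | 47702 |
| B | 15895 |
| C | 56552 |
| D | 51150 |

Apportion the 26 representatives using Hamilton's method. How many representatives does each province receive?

The standard divisor is 171299/26 ≈ 6588.423.
Standard quotas: A 7.2403, B 2.4126, C 8.5835, D 7.7636.
Lower quotas: A 7, B 2, C 8, D 7 (sum 24, leaving 2 seats).
Remainders in descending order: D 0.7636, C 0.5835, B 0.4126, A 0.2403.
Largest remainders: D, C receive the extra seats.

A: 7; B: 2; C: 9; D: 8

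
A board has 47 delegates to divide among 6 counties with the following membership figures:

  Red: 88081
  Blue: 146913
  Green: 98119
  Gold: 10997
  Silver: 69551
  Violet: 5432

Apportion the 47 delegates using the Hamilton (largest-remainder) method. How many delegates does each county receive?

Red=10, Blue=16, Green=11, Gold=1, Silver=8, Violet=1

Standard divisor: 419093 ÷ 47 ≈ 8916.872.
Standard quotas: Red 9.8780, Blue 16.4758, Green 11.0037, Gold 1.2333, Silver 7.7999, Violet 0.6092.
Lower quotas: Red 9, Blue 16, Green 11, Gold 1, Silver 7, Violet 0 (sum 44, leaving 3 seats).
Remainders in descending order: Red 0.8780, Silver 0.7999, Violet 0.6092, Blue 0.4758, Gold 0.2333, Green 0.0037.
Largest remainders: Red, Silver, Violet receive the extra seats.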